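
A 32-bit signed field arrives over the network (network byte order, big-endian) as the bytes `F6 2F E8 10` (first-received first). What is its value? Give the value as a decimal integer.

-164632560

Big-endian: lowest address holds the most-significant byte.
The bytes are already most-significant first: 0xF62FE810.
Top bit is set, so as a signed 32-bit value this is 0xF62FE810 − 2^32 = -164632560.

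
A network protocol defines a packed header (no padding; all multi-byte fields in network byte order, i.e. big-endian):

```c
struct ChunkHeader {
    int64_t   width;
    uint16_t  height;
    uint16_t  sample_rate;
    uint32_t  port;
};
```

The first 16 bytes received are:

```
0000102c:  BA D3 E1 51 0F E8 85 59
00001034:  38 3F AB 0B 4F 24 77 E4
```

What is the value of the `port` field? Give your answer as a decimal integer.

`port` follows `width` (8 B), `height` (2 B), `sample_rate` (2 B), so it starts at offset 8 + 2 + 2 = 12 and occupies 4 bytes.
Bytes at offsets 12..15: 4F 24 77 E4.
Big-endian: lowest address holds the most-significant byte.
The bytes are already most-significant first: 0x4F2477E4.
0x4F2477E4 = 1327790052.

1327790052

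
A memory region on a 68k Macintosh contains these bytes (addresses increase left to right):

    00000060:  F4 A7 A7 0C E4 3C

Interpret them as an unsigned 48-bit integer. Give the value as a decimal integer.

In big-endian order the high byte comes first in memory.
The bytes are already most-significant first: 0xF4A7A70CE43C.
0xF4A7A70CE43C = 269000899355708.

269000899355708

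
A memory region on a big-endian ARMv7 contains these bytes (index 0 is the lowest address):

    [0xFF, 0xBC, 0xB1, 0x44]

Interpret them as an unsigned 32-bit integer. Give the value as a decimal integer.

Big-endian stores the most-significant byte at the lowest address.
The bytes are already most-significant first: 0xFFBCB144.
0xFFBCB144 = 4290556228.

4290556228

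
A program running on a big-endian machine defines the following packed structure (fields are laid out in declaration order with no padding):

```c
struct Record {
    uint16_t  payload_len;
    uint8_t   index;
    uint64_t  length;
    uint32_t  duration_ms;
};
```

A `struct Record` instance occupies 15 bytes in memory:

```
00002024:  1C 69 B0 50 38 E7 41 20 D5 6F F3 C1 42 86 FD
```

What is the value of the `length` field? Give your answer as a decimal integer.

`length` follows `payload_len` (2 B), `index` (1 B), so it starts at offset 2 + 1 = 3 and occupies 8 bytes.
Bytes at offsets 3..10: 50 38 E7 41 20 D5 6F F3.
In big-endian order the high byte comes first in memory.
The bytes are already most-significant first: 0x5038E74120D56FF3.
0x5038E74120D56FF3 = 5780624388639780851.

5780624388639780851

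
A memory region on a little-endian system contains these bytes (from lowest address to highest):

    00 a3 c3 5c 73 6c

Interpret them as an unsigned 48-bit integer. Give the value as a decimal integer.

119242733363968

Little-endian: lowest address holds the least-significant byte.
Reassemble most-significant byte first: 6C 73 5C C3 A3 00 → 0x6C735CC3A300.
0x6C735CC3A300 = 119242733363968.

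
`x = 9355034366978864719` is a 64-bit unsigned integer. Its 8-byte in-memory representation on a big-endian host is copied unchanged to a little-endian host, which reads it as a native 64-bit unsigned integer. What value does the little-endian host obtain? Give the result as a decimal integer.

5743875205630186369

9355034366978864719 in 64-bit hexadecimal is 0x81D3C2311158B64F.
Stored big-endian, the bytes at ascending addresses are 81 D3 C2 31 11 58 B6 4F.
Read back as little-endian, the first byte is least significant, giving 0x4FB6581131C2D381.
0x4FB6581131C2D381 = 5743875205630186369.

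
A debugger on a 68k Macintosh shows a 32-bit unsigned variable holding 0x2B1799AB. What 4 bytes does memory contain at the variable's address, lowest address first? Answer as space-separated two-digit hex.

Split into bytes (most-significant first): 2B 17 99 AB.
Big-endian stores the most-significant byte at the lowest address.
So the memory order matches the most-significant-first order: 2B 17 99 AB.

2B 17 99 AB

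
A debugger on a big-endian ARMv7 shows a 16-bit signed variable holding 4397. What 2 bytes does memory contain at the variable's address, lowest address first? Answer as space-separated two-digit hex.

4397 in hexadecimal, padded to 16 bits, is 0x112D.
Split into bytes (most-significant first): 11 2D.
In big-endian order the high byte comes first in memory.
So the memory order matches the most-significant-first order: 11 2D.

11 2D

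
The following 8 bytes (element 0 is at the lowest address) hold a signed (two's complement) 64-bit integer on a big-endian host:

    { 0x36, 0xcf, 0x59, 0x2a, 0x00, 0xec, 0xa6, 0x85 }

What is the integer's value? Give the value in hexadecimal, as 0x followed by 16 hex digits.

Big-endian: lowest address holds the most-significant byte.
The bytes are already most-significant first: 0x36CF592A00ECA685.

0x36CF592A00ECA685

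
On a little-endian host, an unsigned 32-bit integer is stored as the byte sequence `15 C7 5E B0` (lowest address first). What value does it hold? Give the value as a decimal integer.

Little-endian: lowest address holds the least-significant byte.
Reassemble most-significant byte first: B0 5E C7 15 → 0xB05EC715.
0xB05EC715 = 2959001365.

2959001365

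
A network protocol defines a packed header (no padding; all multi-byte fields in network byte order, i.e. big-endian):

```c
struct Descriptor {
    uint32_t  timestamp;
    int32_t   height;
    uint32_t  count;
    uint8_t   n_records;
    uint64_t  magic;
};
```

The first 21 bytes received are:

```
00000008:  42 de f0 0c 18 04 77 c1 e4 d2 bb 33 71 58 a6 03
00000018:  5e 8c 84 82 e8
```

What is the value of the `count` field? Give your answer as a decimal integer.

`count` follows `timestamp` (4 B), `height` (4 B), so it starts at offset 4 + 4 = 8 and occupies 4 bytes.
Bytes at offsets 8..11: E4 D2 BB 33.
Big-endian stores the most-significant byte at the lowest address.
The bytes are already most-significant first: 0xE4D2BB33.
0xE4D2BB33 = 3839015731.

3839015731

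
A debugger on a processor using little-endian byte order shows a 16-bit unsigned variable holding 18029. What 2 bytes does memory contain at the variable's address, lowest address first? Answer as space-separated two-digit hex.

18029 in hexadecimal, padded to 16 bits, is 0x466D.
Split into bytes (most-significant first): 46 6D.
Little-endian stores the least-significant byte at the lowest address.
So at ascending addresses the bytes are 6D 46.

6D 46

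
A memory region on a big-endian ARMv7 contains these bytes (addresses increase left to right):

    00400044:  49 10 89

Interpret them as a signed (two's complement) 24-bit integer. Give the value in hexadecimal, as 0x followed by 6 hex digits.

Big-endian stores the most-significant byte at the lowest address.
The bytes are already most-significant first: 0x491089.

0x491089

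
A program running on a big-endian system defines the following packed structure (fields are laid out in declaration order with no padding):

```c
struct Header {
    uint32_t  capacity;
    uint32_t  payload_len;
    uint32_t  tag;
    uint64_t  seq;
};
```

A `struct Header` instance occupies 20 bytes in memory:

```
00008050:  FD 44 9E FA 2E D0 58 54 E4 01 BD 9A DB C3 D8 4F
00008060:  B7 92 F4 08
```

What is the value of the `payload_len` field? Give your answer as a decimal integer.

`payload_len` follows `capacity` (4 bytes), so it starts at byte offset 4 and occupies 4 bytes.
Bytes at offsets 4..7: 2E D0 58 54.
Big-endian stores the most-significant byte at the lowest address.
The bytes are already most-significant first: 0x2ED05854.
0x2ED05854 = 785406036.

785406036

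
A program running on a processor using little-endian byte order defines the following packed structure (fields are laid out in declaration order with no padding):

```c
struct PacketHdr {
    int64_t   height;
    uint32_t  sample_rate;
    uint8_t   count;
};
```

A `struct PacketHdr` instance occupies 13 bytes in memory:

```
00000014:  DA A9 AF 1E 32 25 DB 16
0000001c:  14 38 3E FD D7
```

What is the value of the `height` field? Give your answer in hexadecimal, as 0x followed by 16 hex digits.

`height` is the first field, at byte offset 0, occupying 8 bytes.
Bytes at offsets 0..7: DA A9 AF 1E 32 25 DB 16.
Little-endian: lowest address holds the least-significant byte.
Reassemble most-significant byte first: 16 DB 25 32 1E AF A9 DA → 0x16DB25321EAFA9DA.

0x16DB25321EAFA9DA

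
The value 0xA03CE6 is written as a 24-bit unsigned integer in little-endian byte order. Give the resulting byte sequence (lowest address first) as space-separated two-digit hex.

E6 3C A0

Split into bytes (most-significant first): A0 3C E6.
Little-endian: lowest address holds the least-significant byte.
So at ascending addresses the bytes are E6 3C A0.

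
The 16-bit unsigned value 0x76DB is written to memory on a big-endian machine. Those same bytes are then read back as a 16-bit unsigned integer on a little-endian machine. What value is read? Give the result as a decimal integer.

Stored big-endian, the bytes at ascending addresses are 76 DB.
Read back as little-endian, the first byte is least significant, giving 0xDB76.
0xDB76 = 56182.

56182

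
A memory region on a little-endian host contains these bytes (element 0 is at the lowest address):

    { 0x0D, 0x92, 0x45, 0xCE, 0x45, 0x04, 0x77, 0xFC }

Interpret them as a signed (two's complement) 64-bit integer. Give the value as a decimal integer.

In little-endian order the low byte comes first in memory.
Reassemble most-significant byte first: FC 77 04 45 CE 45 92 0D → 0xFC770445CE45920D.
Top bit is set, so as a signed 64-bit value this is 0xFC770445CE45920D − 2^64 = -254730156063223283.

-254730156063223283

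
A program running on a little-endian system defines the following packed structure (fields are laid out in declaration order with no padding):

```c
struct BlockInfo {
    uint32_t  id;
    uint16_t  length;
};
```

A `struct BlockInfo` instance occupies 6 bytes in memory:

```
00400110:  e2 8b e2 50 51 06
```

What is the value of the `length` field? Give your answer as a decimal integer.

`length` follows `id` (4 bytes), so it starts at byte offset 4 and occupies 2 bytes.
Bytes at offsets 4..5: 51 06.
In little-endian order the low byte comes first in memory.
Reassemble most-significant byte first: 06 51 → 0x0651.
0x0651 = 1617.

1617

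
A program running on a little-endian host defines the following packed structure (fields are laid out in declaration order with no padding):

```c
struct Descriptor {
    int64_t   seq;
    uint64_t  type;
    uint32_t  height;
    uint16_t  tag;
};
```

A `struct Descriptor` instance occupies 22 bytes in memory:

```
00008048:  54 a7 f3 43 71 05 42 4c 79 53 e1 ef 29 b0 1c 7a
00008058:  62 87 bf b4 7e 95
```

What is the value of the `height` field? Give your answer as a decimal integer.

`height` follows `seq` (8 B), `type` (8 B), so it starts at offset 8 + 8 = 16 and occupies 4 bytes.
Bytes at offsets 16..19: 62 87 BF B4.
Little-endian stores the least-significant byte at the lowest address.
Reassemble most-significant byte first: B4 BF 87 62 → 0xB4BF8762.
0xB4BF8762 = 3032450914.

3032450914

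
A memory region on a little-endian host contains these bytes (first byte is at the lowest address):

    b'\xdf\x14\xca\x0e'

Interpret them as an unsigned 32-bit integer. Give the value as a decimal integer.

In little-endian order the low byte comes first in memory.
Reassemble most-significant byte first: 0E CA 14 DF → 0x0ECA14DF.
0x0ECA14DF = 248124639.

248124639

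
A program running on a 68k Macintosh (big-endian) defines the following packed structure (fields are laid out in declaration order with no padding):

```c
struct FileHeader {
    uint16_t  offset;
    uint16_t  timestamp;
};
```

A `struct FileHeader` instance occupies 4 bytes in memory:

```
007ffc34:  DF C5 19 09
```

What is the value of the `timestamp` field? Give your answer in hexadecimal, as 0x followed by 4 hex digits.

0x1909

`timestamp` follows `offset` (2 bytes), so it starts at byte offset 2 and occupies 2 bytes.
Bytes at offsets 2..3: 19 09.
In big-endian order the high byte comes first in memory.
The bytes are already most-significant first: 0x1909.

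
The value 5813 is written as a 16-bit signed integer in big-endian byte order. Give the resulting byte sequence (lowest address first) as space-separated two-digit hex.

16 B5

5813 in hexadecimal, padded to 16 bits, is 0x16B5.
Split into bytes (most-significant first): 16 B5.
Big-endian: lowest address holds the most-significant byte.
So the memory order matches the most-significant-first order: 16 B5.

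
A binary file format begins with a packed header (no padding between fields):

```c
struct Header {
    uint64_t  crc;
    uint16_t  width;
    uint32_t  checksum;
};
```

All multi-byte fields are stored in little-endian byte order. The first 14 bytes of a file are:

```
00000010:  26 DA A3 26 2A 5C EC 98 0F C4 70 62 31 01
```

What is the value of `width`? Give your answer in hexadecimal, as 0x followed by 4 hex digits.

`width` follows `crc` (8 bytes), so it starts at byte offset 8 and occupies 2 bytes.
Bytes at offsets 8..9: 0F C4.
In little-endian order the low byte comes first in memory.
Reassemble most-significant byte first: C4 0F → 0xC40F.

0xC40F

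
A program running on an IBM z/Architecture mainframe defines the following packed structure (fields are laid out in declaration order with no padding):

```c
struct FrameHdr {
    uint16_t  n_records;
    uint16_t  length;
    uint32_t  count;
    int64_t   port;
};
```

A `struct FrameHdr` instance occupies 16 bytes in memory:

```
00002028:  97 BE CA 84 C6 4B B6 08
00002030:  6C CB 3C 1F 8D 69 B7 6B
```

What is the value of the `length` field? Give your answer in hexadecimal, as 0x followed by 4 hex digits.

`length` follows `n_records` (2 bytes), so it starts at byte offset 2 and occupies 2 bytes.
Bytes at offsets 2..3: CA 84.
Big-endian stores the most-significant byte at the lowest address.
The bytes are already most-significant first: 0xCA84.

0xCA84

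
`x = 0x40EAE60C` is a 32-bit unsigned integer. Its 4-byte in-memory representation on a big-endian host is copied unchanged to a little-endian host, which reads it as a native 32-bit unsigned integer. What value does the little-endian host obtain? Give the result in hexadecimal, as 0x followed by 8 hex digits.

0x0CE6EA40

Stored big-endian, the bytes at ascending addresses are 40 EA E6 0C.
Read back as little-endian, the first byte is least significant, giving 0x0CE6EA40.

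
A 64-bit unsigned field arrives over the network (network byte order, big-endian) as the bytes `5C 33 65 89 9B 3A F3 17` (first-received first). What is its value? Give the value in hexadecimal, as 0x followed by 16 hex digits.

Big-endian: lowest address holds the most-significant byte.
The bytes are already most-significant first: 0x5C3365899B3AF317.

0x5C3365899B3AF317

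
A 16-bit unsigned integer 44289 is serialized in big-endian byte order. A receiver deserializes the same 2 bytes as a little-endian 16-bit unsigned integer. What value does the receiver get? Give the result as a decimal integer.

44289 in 16-bit hexadecimal is 0xAD01.
Stored big-endian, the bytes at ascending addresses are AD 01.
Read back as little-endian, the first byte is least significant, giving 0x01AD.
0x01AD = 429.

429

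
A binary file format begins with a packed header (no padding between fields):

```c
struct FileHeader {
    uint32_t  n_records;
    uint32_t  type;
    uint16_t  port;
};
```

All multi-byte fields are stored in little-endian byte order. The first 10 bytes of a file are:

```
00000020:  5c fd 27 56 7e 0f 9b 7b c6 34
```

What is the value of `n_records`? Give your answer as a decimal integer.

1445461340

`n_records` is the first field, at byte offset 0, occupying 4 bytes.
Bytes at offsets 0..3: 5C FD 27 56.
In little-endian order the low byte comes first in memory.
Reassemble most-significant byte first: 56 27 FD 5C → 0x5627FD5C.
0x5627FD5C = 1445461340.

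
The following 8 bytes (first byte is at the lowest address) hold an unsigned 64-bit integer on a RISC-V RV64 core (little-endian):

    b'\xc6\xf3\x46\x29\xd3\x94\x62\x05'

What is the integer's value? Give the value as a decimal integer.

In little-endian order the low byte comes first in memory.
Reassemble most-significant byte first: 05 62 94 D3 29 46 F3 C6 → 0x056294D32946F3C6.
0x056294D32946F3C6 = 388036152558810054.

388036152558810054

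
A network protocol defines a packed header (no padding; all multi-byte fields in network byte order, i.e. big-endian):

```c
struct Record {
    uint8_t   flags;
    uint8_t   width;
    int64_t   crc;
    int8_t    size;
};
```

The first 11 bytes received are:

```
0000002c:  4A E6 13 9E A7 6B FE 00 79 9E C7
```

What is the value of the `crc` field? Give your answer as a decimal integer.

1413751415305697694

`crc` follows `flags` (1 B), `width` (1 B), so it starts at offset 1 + 1 = 2 and occupies 8 bytes.
Bytes at offsets 2..9: 13 9E A7 6B FE 00 79 9E.
Big-endian stores the most-significant byte at the lowest address.
The bytes are already most-significant first: 0x139EA76BFE00799E.
0x139EA76BFE00799E = 1413751415305697694.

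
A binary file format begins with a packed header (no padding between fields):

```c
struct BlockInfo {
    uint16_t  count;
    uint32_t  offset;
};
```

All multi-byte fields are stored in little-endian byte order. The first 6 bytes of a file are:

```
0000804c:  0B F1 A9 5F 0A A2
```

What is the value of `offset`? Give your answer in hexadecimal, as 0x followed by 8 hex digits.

`offset` follows `count` (2 bytes), so it starts at byte offset 2 and occupies 4 bytes.
Bytes at offsets 2..5: A9 5F 0A A2.
Little-endian: lowest address holds the least-significant byte.
Reassemble most-significant byte first: A2 0A 5F A9 → 0xA20A5FA9.

0xA20A5FA9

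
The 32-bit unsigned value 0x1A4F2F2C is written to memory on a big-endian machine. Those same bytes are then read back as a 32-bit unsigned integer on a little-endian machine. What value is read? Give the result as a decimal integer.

Stored big-endian, the bytes at ascending addresses are 1A 4F 2F 2C.
Read back as little-endian, the first byte is least significant, giving 0x2C2F4F1A.
0x2C2F4F1A = 741297946.

741297946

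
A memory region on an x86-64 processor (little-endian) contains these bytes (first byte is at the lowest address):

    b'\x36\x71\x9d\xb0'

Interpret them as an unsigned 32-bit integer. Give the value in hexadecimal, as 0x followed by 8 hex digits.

Little-endian stores the least-significant byte at the lowest address.
Reassemble most-significant byte first: B0 9D 71 36 → 0xB09D7136.

0xB09D7136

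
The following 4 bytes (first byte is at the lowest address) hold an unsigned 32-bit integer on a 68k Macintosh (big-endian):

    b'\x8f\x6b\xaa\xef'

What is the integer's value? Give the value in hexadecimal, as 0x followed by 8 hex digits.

0x8F6BAAEF

Big-endian: lowest address holds the most-significant byte.
The bytes are already most-significant first: 0x8F6BAAEF.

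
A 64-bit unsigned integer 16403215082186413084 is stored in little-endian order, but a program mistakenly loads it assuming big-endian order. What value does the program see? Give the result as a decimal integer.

16403215082186413084 in 64-bit hexadecimal is 0xE3A3ED35940D141C.
Stored little-endian, the bytes at ascending addresses are 1C 14 0D 94 35 ED A3 E3.
Read back as big-endian, the last byte is least significant, giving 0x1C140D9435EDA3E3.
0x1C140D9435EDA3E3 = 2023257062807282659.

2023257062807282659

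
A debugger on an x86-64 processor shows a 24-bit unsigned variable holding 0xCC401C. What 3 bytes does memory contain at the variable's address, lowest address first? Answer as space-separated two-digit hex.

1C 40 CC

Split into bytes (most-significant first): CC 40 1C.
In little-endian order the low byte comes first in memory.
So at ascending addresses the bytes are 1C 40 CC.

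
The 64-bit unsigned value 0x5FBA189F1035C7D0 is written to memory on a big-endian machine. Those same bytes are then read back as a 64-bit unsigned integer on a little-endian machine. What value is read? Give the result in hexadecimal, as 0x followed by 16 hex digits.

Stored big-endian, the bytes at ascending addresses are 5F BA 18 9F 10 35 C7 D0.
Read back as little-endian, the first byte is least significant, giving 0xD0C735109F18BA5F.

0xD0C735109F18BA5F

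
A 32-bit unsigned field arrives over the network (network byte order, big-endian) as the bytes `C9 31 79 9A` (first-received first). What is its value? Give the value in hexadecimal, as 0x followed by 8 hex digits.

0xC931799A

In big-endian order the high byte comes first in memory.
The bytes are already most-significant first: 0xC931799A.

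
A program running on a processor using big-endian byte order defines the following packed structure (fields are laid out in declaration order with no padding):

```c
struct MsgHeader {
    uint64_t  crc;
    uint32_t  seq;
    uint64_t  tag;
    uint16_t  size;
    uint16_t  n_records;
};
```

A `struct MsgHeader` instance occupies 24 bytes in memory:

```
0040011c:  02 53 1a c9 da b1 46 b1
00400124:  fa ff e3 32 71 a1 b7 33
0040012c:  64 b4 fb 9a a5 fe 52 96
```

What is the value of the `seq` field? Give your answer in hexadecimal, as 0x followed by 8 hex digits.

0xFAFFE332

`seq` follows `crc` (8 bytes), so it starts at byte offset 8 and occupies 4 bytes.
Bytes at offsets 8..11: FA FF E3 32.
Big-endian: lowest address holds the most-significant byte.
The bytes are already most-significant first: 0xFAFFE332.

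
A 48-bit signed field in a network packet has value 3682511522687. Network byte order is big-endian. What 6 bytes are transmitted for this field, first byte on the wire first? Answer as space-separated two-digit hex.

03 59 66 CA 8B 7F

3682511522687 in hexadecimal, padded to 48 bits, is 0x035966CA8B7F.
Split into bytes (most-significant first): 03 59 66 CA 8B 7F.
In big-endian order the high byte comes first in memory.
So the memory order matches the most-significant-first order: 03 59 66 CA 8B 7F.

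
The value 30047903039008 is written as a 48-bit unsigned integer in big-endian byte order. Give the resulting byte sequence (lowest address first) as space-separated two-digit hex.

30047903039008 in hexadecimal, padded to 48 bits, is 0x1B5412963E20.
Split into bytes (most-significant first): 1B 54 12 96 3E 20.
In big-endian order the high byte comes first in memory.
So the memory order matches the most-significant-first order: 1B 54 12 96 3E 20.

1B 54 12 96 3E 20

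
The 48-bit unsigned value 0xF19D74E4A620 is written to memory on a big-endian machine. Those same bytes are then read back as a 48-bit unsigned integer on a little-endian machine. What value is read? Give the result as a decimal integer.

Stored big-endian, the bytes at ascending addresses are F1 9D 74 E4 A6 20.
Read back as little-endian, the first byte is least significant, giving 0x20A6E4749DF1.
0x20A6E4749DF1 = 35901169507825.

35901169507825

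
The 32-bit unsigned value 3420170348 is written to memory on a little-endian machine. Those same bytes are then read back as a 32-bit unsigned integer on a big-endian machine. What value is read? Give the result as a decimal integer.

1823005643

3420170348 in 32-bit hexadecimal is 0xCBDBA86C.
Stored little-endian, the bytes at ascending addresses are 6C A8 DB CB.
Read back as big-endian, the last byte is least significant, giving 0x6CA8DBCB.
0x6CA8DBCB = 1823005643.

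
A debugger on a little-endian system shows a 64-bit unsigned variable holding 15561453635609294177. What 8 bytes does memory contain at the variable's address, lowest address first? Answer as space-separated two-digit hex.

15561453635609294177 in hexadecimal, padded to 64 bits, is 0xD7F563A22B33F561.
Split into bytes (most-significant first): D7 F5 63 A2 2B 33 F5 61.
Little-endian stores the least-significant byte at the lowest address.
So at ascending addresses the bytes are 61 F5 33 2B A2 63 F5 D7.

61 F5 33 2B A2 63 F5 D7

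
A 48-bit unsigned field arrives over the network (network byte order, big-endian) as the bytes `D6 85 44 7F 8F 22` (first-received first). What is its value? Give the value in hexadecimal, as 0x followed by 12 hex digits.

0xD685447F8F22

In big-endian order the high byte comes first in memory.
The bytes are already most-significant first: 0xD685447F8F22.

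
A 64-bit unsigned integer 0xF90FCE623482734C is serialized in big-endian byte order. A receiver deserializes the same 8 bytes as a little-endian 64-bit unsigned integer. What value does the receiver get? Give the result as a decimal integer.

Stored big-endian, the bytes at ascending addresses are F9 0F CE 62 34 82 73 4C.
Read back as little-endian, the first byte is least significant, giving 0x4C73823462CE0FF9.
0x4C73823462CE0FF9 = 5508889930711830521.

5508889930711830521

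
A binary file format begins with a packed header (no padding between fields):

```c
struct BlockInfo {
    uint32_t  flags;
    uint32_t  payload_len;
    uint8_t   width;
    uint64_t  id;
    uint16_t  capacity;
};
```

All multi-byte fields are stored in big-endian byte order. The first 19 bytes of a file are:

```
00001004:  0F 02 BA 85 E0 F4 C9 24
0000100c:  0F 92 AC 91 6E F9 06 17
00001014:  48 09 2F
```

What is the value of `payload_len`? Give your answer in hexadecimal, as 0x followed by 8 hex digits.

`payload_len` follows `flags` (4 bytes), so it starts at byte offset 4 and occupies 4 bytes.
Bytes at offsets 4..7: E0 F4 C9 24.
Big-endian stores the most-significant byte at the lowest address.
The bytes are already most-significant first: 0xE0F4C924.

0xE0F4C924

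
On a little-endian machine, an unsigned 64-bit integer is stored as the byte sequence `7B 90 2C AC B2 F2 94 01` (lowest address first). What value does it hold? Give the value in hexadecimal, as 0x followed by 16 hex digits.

0x0194F2B2AC2C907B

In little-endian order the low byte comes first in memory.
Reassemble most-significant byte first: 01 94 F2 B2 AC 2C 90 7B → 0x0194F2B2AC2C907B.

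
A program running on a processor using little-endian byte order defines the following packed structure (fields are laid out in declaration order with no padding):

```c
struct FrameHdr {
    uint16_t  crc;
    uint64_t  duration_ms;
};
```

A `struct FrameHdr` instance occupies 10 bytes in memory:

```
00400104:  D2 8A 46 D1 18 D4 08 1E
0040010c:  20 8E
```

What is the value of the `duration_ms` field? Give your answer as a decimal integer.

10241218575907475782

`duration_ms` follows `crc` (2 bytes), so it starts at byte offset 2 and occupies 8 bytes.
Bytes at offsets 2..9: 46 D1 18 D4 08 1E 20 8E.
In little-endian order the low byte comes first in memory.
Reassemble most-significant byte first: 8E 20 1E 08 D4 18 D1 46 → 0x8E201E08D418D146.
0x8E201E08D418D146 = 10241218575907475782.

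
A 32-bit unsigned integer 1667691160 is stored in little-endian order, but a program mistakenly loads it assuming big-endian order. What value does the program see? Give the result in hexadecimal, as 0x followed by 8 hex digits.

1667691160 in 32-bit hexadecimal is 0x6366F298.
Stored little-endian, the bytes at ascending addresses are 98 F2 66 63.
Read back as big-endian, the last byte is least significant, giving 0x98F26663.

0x98F26663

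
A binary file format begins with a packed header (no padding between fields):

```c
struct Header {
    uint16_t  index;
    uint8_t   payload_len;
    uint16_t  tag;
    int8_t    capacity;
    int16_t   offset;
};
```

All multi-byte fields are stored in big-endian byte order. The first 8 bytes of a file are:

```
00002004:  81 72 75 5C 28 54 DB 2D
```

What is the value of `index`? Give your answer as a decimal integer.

33138

`index` is the first field, at byte offset 0, occupying 2 bytes.
Bytes at offsets 0..1: 81 72.
Big-endian stores the most-significant byte at the lowest address.
The bytes are already most-significant first: 0x8172.
0x8172 = 33138.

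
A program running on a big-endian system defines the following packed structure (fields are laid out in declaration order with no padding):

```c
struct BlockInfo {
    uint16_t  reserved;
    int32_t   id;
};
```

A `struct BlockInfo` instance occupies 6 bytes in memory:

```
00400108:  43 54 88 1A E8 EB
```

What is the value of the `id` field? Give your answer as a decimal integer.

`id` follows `reserved` (2 bytes), so it starts at byte offset 2 and occupies 4 bytes.
Bytes at offsets 2..5: 88 1A E8 EB.
Big-endian: lowest address holds the most-significant byte.
The bytes are already most-significant first: 0x881AE8EB.
Top bit is set, so as a signed 32-bit value this is 0x881AE8EB − 2^32 = -2011502357.

-2011502357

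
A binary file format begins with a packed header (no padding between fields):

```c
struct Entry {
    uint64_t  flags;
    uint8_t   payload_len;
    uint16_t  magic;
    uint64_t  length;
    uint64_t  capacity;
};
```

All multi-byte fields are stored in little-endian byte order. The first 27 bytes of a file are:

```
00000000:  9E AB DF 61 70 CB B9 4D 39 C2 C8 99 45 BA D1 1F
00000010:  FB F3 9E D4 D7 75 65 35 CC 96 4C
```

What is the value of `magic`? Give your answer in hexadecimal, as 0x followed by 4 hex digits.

`magic` follows `flags` (8 B), `payload_len` (1 B), so it starts at offset 8 + 1 = 9 and occupies 2 bytes.
Bytes at offsets 9..10: C2 C8.
Little-endian: lowest address holds the least-significant byte.
Reassemble most-significant byte first: C8 C2 → 0xC8C2.

0xC8C2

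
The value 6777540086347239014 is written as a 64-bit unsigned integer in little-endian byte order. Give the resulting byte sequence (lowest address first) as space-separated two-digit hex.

6777540086347239014 in hexadecimal, padded to 64 bits, is 0x5E0EA8CCB1B28E66.
Split into bytes (most-significant first): 5E 0E A8 CC B1 B2 8E 66.
In little-endian order the low byte comes first in memory.
So at ascending addresses the bytes are 66 8E B2 B1 CC A8 0E 5E.

66 8E B2 B1 CC A8 0E 5E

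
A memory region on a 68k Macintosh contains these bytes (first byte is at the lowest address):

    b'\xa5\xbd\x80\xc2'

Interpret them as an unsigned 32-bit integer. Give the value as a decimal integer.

Big-endian: lowest address holds the most-significant byte.
The bytes are already most-significant first: 0xA5BD80C2.
0xA5BD80C2 = 2780659906.

2780659906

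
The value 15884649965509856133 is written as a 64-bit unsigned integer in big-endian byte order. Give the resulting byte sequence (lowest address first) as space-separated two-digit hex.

DC 71 9C FB AF A2 CB 85

15884649965509856133 in hexadecimal, padded to 64 bits, is 0xDC719CFBAFA2CB85.
Split into bytes (most-significant first): DC 71 9C FB AF A2 CB 85.
Big-endian stores the most-significant byte at the lowest address.
So the memory order matches the most-significant-first order: DC 71 9C FB AF A2 CB 85.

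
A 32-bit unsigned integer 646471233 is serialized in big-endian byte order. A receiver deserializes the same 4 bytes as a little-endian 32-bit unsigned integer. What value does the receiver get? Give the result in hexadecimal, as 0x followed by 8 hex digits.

646471233 in 32-bit hexadecimal is 0x26885E41.
Stored big-endian, the bytes at ascending addresses are 26 88 5E 41.
Read back as little-endian, the first byte is least significant, giving 0x415E8826.

0x415E8826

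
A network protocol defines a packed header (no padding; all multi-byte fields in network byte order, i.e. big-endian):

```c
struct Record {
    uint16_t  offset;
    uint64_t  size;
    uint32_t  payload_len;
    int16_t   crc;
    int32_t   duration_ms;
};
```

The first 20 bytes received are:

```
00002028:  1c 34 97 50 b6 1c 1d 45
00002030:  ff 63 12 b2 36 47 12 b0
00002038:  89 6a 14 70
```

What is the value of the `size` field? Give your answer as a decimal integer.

`size` follows `offset` (2 bytes), so it starts at byte offset 2 and occupies 8 bytes.
Bytes at offsets 2..9: 97 50 B6 1C 1D 45 FF 63.
Big-endian stores the most-significant byte at the lowest address.
The bytes are already most-significant first: 0x9750B61C1D45FF63.
0x9750B61C1D45FF63 = 10903414929730436963.

10903414929730436963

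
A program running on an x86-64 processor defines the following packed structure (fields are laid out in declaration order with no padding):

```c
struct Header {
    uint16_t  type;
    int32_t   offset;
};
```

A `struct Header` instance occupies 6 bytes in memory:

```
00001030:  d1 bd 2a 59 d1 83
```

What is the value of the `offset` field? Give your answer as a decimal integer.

-2083432150

`offset` follows `type` (2 bytes), so it starts at byte offset 2 and occupies 4 bytes.
Bytes at offsets 2..5: 2A 59 D1 83.
Little-endian stores the least-significant byte at the lowest address.
Reassemble most-significant byte first: 83 D1 59 2A → 0x83D1592A.
Top bit is set, so as a signed 32-bit value this is 0x83D1592A − 2^32 = -2083432150.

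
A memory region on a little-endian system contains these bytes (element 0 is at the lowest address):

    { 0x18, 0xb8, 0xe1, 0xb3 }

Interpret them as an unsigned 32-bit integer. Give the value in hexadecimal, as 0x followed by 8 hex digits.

In little-endian order the low byte comes first in memory.
Reassemble most-significant byte first: B3 E1 B8 18 → 0xB3E1B818.

0xB3E1B818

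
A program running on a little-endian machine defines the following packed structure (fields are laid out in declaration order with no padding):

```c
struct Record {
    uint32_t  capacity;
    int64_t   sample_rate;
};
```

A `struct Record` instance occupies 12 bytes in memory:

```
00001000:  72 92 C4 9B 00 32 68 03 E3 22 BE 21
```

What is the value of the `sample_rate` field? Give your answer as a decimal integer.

2431419207236727296

`sample_rate` follows `capacity` (4 bytes), so it starts at byte offset 4 and occupies 8 bytes.
Bytes at offsets 4..11: 00 32 68 03 E3 22 BE 21.
In little-endian order the low byte comes first in memory.
Reassemble most-significant byte first: 21 BE 22 E3 03 68 32 00 → 0x21BE22E303683200.
0x21BE22E303683200 = 2431419207236727296.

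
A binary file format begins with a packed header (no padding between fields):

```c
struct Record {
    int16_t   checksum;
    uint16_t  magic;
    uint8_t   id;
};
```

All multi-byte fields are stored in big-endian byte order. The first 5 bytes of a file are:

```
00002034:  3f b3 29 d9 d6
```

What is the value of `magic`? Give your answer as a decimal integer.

`magic` follows `checksum` (2 bytes), so it starts at byte offset 2 and occupies 2 bytes.
Bytes at offsets 2..3: 29 D9.
Big-endian: lowest address holds the most-significant byte.
The bytes are already most-significant first: 0x29D9.
0x29D9 = 10713.

10713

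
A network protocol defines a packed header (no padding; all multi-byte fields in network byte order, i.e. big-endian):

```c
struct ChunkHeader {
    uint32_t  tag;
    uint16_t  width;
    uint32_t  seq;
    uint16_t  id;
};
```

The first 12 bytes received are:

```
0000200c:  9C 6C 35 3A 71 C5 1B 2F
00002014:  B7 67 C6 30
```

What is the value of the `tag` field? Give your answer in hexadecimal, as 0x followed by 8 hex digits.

`tag` is the first field, at byte offset 0, occupying 4 bytes.
Bytes at offsets 0..3: 9C 6C 35 3A.
Big-endian: lowest address holds the most-significant byte.
The bytes are already most-significant first: 0x9C6C353A.

0x9C6C353A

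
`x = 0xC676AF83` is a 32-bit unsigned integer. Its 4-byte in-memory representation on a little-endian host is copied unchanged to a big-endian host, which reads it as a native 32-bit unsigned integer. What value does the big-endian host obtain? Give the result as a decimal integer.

2209314502

Stored little-endian, the bytes at ascending addresses are 83 AF 76 C6.
Read back as big-endian, the last byte is least significant, giving 0x83AF76C6.
0x83AF76C6 = 2209314502.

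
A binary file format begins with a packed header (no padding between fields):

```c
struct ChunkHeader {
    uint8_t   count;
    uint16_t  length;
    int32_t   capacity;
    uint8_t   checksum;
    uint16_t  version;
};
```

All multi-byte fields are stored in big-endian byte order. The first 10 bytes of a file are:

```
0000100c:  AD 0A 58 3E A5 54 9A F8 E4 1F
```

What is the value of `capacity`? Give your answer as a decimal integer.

`capacity` follows `count` (1 B), `length` (2 B), so it starts at offset 1 + 2 = 3 and occupies 4 bytes.
Bytes at offsets 3..6: 3E A5 54 9A.
Big-endian stores the most-significant byte at the lowest address.
The bytes are already most-significant first: 0x3EA5549A.
0x3EA5549A = 1051022490.

1051022490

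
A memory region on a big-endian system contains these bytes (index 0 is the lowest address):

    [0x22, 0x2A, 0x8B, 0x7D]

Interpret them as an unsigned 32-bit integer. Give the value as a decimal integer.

In big-endian order the high byte comes first in memory.
The bytes are already most-significant first: 0x222A8B7D.
0x222A8B7D = 573213565.

573213565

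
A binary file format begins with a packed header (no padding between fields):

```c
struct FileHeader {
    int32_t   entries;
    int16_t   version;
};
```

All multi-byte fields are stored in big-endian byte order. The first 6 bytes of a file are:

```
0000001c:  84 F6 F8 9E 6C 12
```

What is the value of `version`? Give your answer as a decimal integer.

27666

`version` follows `entries` (4 bytes), so it starts at byte offset 4 and occupies 2 bytes.
Bytes at offsets 4..5: 6C 12.
Big-endian stores the most-significant byte at the lowest address.
The bytes are already most-significant first: 0x6C12.
0x6C12 = 27666.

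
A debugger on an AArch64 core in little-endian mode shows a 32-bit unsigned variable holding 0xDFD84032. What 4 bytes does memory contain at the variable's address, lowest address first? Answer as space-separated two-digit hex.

32 40 D8 DF

Split into bytes (most-significant first): DF D8 40 32.
Little-endian stores the least-significant byte at the lowest address.
So at ascending addresses the bytes are 32 40 D8 DF.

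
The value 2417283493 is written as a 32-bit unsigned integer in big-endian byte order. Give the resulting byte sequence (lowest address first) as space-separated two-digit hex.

90 14 D1 A5

2417283493 in hexadecimal, padded to 32 bits, is 0x9014D1A5.
Split into bytes (most-significant first): 90 14 D1 A5.
Big-endian: lowest address holds the most-significant byte.
So the memory order matches the most-significant-first order: 90 14 D1 A5.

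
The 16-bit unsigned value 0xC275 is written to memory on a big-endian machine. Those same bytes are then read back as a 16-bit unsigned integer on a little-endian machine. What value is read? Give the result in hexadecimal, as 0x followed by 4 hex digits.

0x75C2

Stored big-endian, the bytes at ascending addresses are C2 75.
Read back as little-endian, the first byte is least significant, giving 0x75C2.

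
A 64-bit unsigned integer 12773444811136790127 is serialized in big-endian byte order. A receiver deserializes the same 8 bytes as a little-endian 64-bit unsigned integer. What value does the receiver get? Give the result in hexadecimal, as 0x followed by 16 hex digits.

12773444811136790127 in 64-bit hexadecimal is 0xB14464610DDD6E6F.
Stored big-endian, the bytes at ascending addresses are B1 44 64 61 0D DD 6E 6F.
Read back as little-endian, the first byte is least significant, giving 0x6F6EDD0D616444B1.

0x6F6EDD0D616444B1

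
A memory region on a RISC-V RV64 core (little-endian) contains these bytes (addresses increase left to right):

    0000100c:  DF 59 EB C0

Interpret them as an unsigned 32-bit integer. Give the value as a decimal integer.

In little-endian order the low byte comes first in memory.
Reassemble most-significant byte first: C0 EB 59 DF → 0xC0EB59DF.
0xC0EB59DF = 3236649439.

3236649439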